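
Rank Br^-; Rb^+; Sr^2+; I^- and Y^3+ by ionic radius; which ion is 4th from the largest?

Electron counts and nuclear charges: Y^3+: 36 e⁻, Z=39, Sr^2+: 36 e⁻, Z=38, Rb^+: 36 e⁻, Z=37, Br^-: 36 e⁻, Z=35, I^-: 54 e⁻, Z=53. Y^3+ < Sr^2+ (both 36 e⁻, Z=39>38); Sr^2+ < Rb^+ (both 36 e⁻, Z=38>37); Rb^+ < Br^- (both 36 e⁻, Z=37>35); Br^- < I^- (same group, period 4 vs 5).
That gives Y^3+ < Sr^2+ < Rb^+ < Br^- < I^-. From the largest end, number 4 is Sr^2+.

Sr^2+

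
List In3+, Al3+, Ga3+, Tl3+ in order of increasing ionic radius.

Al3+ < Ga3+ < In3+ < Tl3+

Same group, same charge. Going down the group adds an extra shell of electrons, so the ion gets larger: Al3+ is highest in the group and smallest.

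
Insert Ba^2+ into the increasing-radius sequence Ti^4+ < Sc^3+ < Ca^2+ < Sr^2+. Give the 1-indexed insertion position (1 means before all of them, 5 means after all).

5

First list Z and electron count for each: Ti^4+ has 18 e⁻ (Z=22), Sc^3+ has 18 e⁻ (Z=21), Ca^2+ has 18 e⁻ (Z=20), Sr^2+ has 36 e⁻ (Z=38), Ba^2+ has 54 e⁻ (Z=56). Ti^4+ < Sc^3+ (both 18 e⁻, Z=22>21); Sc^3+ < Ca^2+ (both 18 e⁻, Z=21>20); Ca^2+ < Sr^2+ (same group, 1 shell fewer); Sr^2+ < Ba^2+ (same group, period 5 vs 6).
Merged order: Ti^4+ < Sc^3+ < Ca^2+ < Sr^2+ < Ba^2+ — Ba^2+ is number 5.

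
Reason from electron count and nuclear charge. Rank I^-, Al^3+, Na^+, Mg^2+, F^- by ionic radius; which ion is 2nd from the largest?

Al^3+: 10 e⁻, Z=13, Mg^2+: 10 e⁻, Z=12, Na^+: 10 e⁻, Z=11, F^-: 10 e⁻, Z=9, I^-: 54 e⁻, Z=53. Al^3+ < Mg^2+ (isoelectronic, higher Z=13 is smaller); Mg^2+ < Na^+ (both 10 e⁻, Z=12>11); Na^+ < F^- (both 10 e⁻, Z=11>9); F^- < I^- (same group, period 2 vs 5).
So the order is Al^3+ < Mg^2+ < Na^+ < F^- < I^-; the 2nd-largest ion is F^-.

F^-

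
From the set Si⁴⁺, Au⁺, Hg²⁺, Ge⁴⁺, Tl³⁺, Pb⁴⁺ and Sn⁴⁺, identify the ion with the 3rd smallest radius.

Sn⁴⁺

Si⁴⁺: 10 e⁻, Z=14, Ge⁴⁺: 28 e⁻, Z=32, Sn⁴⁺: 46 e⁻, Z=50, Pb⁴⁺: 78 e⁻, Z=82, Tl³⁺: 78 e⁻, Z=81, Hg²⁺: 78 e⁻, Z=80, Au⁺: 78 e⁻, Z=79. Si⁴⁺ < Ge⁴⁺ (same group, 1 shell fewer); Ge⁴⁺ < Sn⁴⁺ (same group, 1 shell fewer); Sn⁴⁺ < Pb⁴⁺ (same group, 1 shell fewer); Pb⁴⁺ < Tl³⁺ (isoelectronic, higher Z=82 is smaller); Tl³⁺ < Hg²⁺ (both 78 e⁻, Z=81>80); Hg²⁺ < Au⁺ (both 78 e⁻, Z=80>79).
Full ascending order: Si⁴⁺ < Ge⁴⁺ < Sn⁴⁺ < Pb⁴⁺ < Tl³⁺ < Hg²⁺ < Au⁺. Counting from the smallest, position 3 is Sn⁴⁺.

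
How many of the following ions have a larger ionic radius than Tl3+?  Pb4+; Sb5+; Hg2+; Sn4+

1

First list Z and electron count for each: Sb5+: 46 e⁻, Z=51, Sn4+: 46 e⁻, Z=50, Pb4+: 78 e⁻, Z=82, Tl3+: 78 e⁻, Z=81, Hg2+: 78 e⁻, Z=80. Sb5+ < Sn4+ (isoelectronic, higher Z=51 is smaller); Sn4+ < Pb4+ (same group, period 5 vs 6); Pb4+ < Tl3+ (isoelectronic, higher Z=82 is smaller); Tl3+ < Hg2+ (both 78 e⁻, Z=81>80).
Overall: Sb5+ < Sn4+ < Pb4+ < Tl3+ < Hg2+. Tl3+ has 3 below it and 1 above. Count: 1.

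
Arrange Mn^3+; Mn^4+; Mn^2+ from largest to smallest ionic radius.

For a single element, ionic radius drops as positive charge rises — Mn^4+ < Mn^2+.

Mn^2+ > Mn^3+ > Mn^4+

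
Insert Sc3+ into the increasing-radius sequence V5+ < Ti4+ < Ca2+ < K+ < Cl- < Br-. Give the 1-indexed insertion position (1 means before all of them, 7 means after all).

First list Z and electron count for each: V5+ has 18 e⁻ (Z=23), Ti4+ has 18 e⁻ (Z=22), Sc3+ has 18 e⁻ (Z=21), Ca2+ has 18 e⁻ (Z=20), K+ has 18 e⁻ (Z=19), Cl- has 18 e⁻ (Z=17), Br- has 36 e⁻ (Z=35). V5+ < Ti4+ (both 18 e⁻, Z=23>22); Ti4+ < Sc3+ (isoelectronic, higher Z=22 is smaller); Sc3+ < Ca2+ (both 18 e⁻, Z=21>20); Ca2+ < K+ (isoelectronic, higher Z=20 is smaller); K+ < Cl- (isoelectronic, higher Z=19 is smaller); Cl- < Br- (same group, period 3 vs 4).
Putting Sc3+ in gives V5+ < Ti4+ < Sc3+ < Ca2+ < K+ < Cl- < Br-; it lands at slot 3.

3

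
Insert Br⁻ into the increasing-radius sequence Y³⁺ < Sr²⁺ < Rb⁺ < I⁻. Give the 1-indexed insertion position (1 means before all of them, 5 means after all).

4

Y³⁺: 36 e⁻, Z=39, Sr²⁺: 36 e⁻, Z=38, Rb⁺: 36 e⁻, Z=37, Br⁻: 36 e⁻, Z=35, I⁻: 54 e⁻, Z=53. Y³⁺ < Sr²⁺ (both 36 e⁻, Z=39>38); Sr²⁺ < Rb⁺ (both 36 e⁻, Z=38>37); Rb⁺ < Br⁻ (isoelectronic, higher Z=37 is smaller); Br⁻ < I⁻ (same group, period 4 vs 5).
Putting Br⁻ in gives Y³⁺ < Sr²⁺ < Rb⁺ < Br⁻ < I⁻; it lands at slot 4.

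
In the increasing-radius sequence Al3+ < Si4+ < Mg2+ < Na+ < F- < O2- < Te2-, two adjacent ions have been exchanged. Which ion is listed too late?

Si4+

The pair Al3+, Si4+ is the wrong way round — Si4+ and Al3+ share 10 electrons; the higher nuclear charge on Si (Z=14) contracts it more, so Si4+ < Al3+. All other adjacent pairs agree with periodic trends, so Si4+ is the misplaced ion.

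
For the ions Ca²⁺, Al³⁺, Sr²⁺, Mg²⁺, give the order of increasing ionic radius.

First list Z and electron count for each: Al³⁺ (Z=13, 10 e⁻), Mg²⁺ (Z=12, 10 e⁻), Ca²⁺ (Z=20, 18 e⁻), Sr²⁺ (Z=38, 36 e⁻). Al³⁺ < Mg²⁺ (both 10 e⁻, Z=13>12); Mg²⁺ < Ca²⁺ (same group, 1 shell fewer); Ca²⁺ < Sr²⁺ (same group, period 4 vs 5).

Al³⁺ < Mg²⁺ < Ca²⁺ < Sr²⁺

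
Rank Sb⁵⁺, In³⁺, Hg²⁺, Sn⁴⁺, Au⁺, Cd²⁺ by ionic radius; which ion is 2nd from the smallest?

Sn⁴⁺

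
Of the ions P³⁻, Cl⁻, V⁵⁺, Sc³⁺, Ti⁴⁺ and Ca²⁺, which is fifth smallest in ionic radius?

Cl⁻

Isoelectronic series (18 e⁻ each). Size is set by nuclear charge: more protons means a smaller ion. V⁵⁺ (Z=23), Ti⁴⁺ (Z=22), Sc³⁺ (Z=21), Ca²⁺ (Z=20), Cl⁻ (Z=17), P³⁻ (Z=15).
That gives V⁵⁺ < Ti⁴⁺ < Sc³⁺ < Ca²⁺ < Cl⁻ < P³⁻. From the smallest end, number 5 is Cl⁻.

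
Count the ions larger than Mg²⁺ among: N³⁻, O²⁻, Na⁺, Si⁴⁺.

3

Each ion has 10 electrons. The ranking follows nuclear charge in reverse — greater Z gives a smaller radius. Si⁴⁺ (Z=14), Mg²⁺ (Z=12), Na⁺ (Z=11), O²⁻ (Z=8), N³⁻ (Z=7).
Overall: Si⁴⁺ < Mg²⁺ < Na⁺ < O²⁻ < N³⁻. Mg²⁺ has 1 below it and 3 above. Count: 3.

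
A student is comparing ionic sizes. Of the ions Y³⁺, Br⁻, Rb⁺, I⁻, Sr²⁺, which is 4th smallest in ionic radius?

Br⁻

Tabulating Z and e⁻: Y³⁺ (Z=39, 36 e⁻), Sr²⁺ (Z=38, 36 e⁻), Rb⁺ (Z=37, 36 e⁻), Br⁻ (Z=35, 36 e⁻), I⁻ (Z=53, 54 e⁻). Y³⁺ < Sr²⁺ (both 36 e⁻, Z=39>38); Sr²⁺ < Rb⁺ (both 36 e⁻, Z=38>37); Rb⁺ < Br⁻ (both 36 e⁻, Z=37>35); Br⁻ < I⁻ (same group, 1 shell fewer).
Full ascending order: Y³⁺ < Sr²⁺ < Rb⁺ < Br⁻ < I⁻. Counting from the smallest, position 4 is Br⁻.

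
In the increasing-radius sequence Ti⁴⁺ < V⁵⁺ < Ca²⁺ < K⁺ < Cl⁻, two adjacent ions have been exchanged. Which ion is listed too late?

Compare adjacent ions: V⁵⁺ and Ti⁴⁺ share 18 electrons; the higher nuclear charge on V (Z=23) contracts it more, so V⁵⁺ < Ti⁴⁺ — yet in this increasing list Ti⁴⁺ sits before V⁵⁺. Nothing else is reversed, so V⁵⁺ should move one place to the left.

V⁵⁺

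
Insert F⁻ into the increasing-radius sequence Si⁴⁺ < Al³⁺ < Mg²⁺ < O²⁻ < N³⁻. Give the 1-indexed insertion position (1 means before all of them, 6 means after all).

These species are isoelectronic with 10 electrons. The only difference is the number of protons: Si⁴⁺ (Z=14), Al³⁺ (Z=13), Mg²⁺ (Z=12), F⁻ (Z=9), O²⁻ (Z=8), N³⁻ (Z=7). The strongest nuclear pull (Si⁴⁺) gives the smallest ion.
Merged order: Si⁴⁺ < Al³⁺ < Mg²⁺ < F⁻ < O²⁻ < N³⁻ — F⁻ is number 4.

4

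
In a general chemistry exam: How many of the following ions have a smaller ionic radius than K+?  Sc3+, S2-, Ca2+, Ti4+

3

Each ion has 18 electrons. The ranking follows nuclear charge in reverse — greater Z gives a smaller radius. Ti4+ (Z=22), Sc3+ (Z=21), Ca2+ (Z=20), K+ (Z=19), S2- (Z=16).
Overall: Ti4+ < Sc3+ < Ca2+ < K+ < S2-. K+ has 3 below it and 1 above. Count: 3.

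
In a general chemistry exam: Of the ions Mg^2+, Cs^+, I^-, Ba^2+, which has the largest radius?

I^-

Tabulating Z and e⁻: Mg^2+ (Z=12, 10 e⁻), Ba^2+ (Z=56, 54 e⁻), Cs^+ (Z=55, 54 e⁻), I^- (Z=53, 54 e⁻). Mg^2+ < Ba^2+ (same group, period 3 vs 6); Ba^2+ < Cs^+ (both 54 e⁻, Z=56>55); Cs^+ < I^- (both 54 e⁻, Z=55>53).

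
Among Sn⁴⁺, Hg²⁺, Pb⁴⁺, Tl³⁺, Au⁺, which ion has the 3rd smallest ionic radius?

Tl³⁺

First list Z and electron count for each: Sn⁴⁺ has 46 e⁻ (Z=50), Pb⁴⁺ has 78 e⁻ (Z=82), Tl³⁺ has 78 e⁻ (Z=81), Hg²⁺ has 78 e⁻ (Z=80), Au⁺ has 78 e⁻ (Z=79). Sn⁴⁺ < Pb⁴⁺ (same group, 1 shell fewer); Pb⁴⁺ < Tl³⁺ (both 78 e⁻, Z=82>81); Tl³⁺ < Hg²⁺ (isoelectronic, higher Z=81 is smaller); Hg²⁺ < Au⁺ (isoelectronic, higher Z=80 is smaller).
Ordering: Sn⁴⁺ < Pb⁴⁺ < Tl³⁺ < Hg²⁺ < Au⁺. The 3rd smallest is Tl³⁺.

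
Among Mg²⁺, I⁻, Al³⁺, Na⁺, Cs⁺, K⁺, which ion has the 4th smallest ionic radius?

First list Z and electron count for each: Al³⁺: 10 e⁻, Z=13, Mg²⁺: 10 e⁻, Z=12, Na⁺: 10 e⁻, Z=11, K⁺: 18 e⁻, Z=19, Cs⁺: 54 e⁻, Z=55, I⁻: 54 e⁻, Z=53. Al³⁺ < Mg²⁺ (both 10 e⁻, Z=13>12); Mg²⁺ < Na⁺ (isoelectronic, higher Z=12 is smaller); Na⁺ < K⁺ (same group, 1 shell fewer); K⁺ < Cs⁺ (same group, 2 shells fewer); Cs⁺ < I⁻ (isoelectronic, higher Z=55 is smaller).
That gives Al³⁺ < Mg²⁺ < Na⁺ < K⁺ < Cs⁺ < I⁻. From the smallest end, number 4 is K⁺.

K⁺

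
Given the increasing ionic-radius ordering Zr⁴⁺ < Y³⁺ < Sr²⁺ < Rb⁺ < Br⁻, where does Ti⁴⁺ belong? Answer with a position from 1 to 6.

1

First list Z and electron count for each: Ti⁴⁺ (Z=22, 18 e⁻), Zr⁴⁺ (Z=40, 36 e⁻), Y³⁺ (Z=39, 36 e⁻), Sr²⁺ (Z=38, 36 e⁻), Rb⁺ (Z=37, 36 e⁻), Br⁻ (Z=35, 36 e⁻). Ti⁴⁺ < Zr⁴⁺ (same group, period 4 vs 5); Zr⁴⁺ < Y³⁺ (both 36 e⁻, Z=40>39); Y³⁺ < Sr²⁺ (both 36 e⁻, Z=39>38); Sr²⁺ < Rb⁺ (isoelectronic, higher Z=38 is smaller); Rb⁺ < Br⁻ (both 36 e⁻, Z=37>35).
Putting Ti⁴⁺ in gives Ti⁴⁺ < Zr⁴⁺ < Y³⁺ < Sr²⁺ < Rb⁺ < Br⁻; it lands at slot 1.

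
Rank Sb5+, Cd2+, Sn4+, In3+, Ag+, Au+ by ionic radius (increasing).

First list Z and electron count for each: Sb5+ (Z=51, 46 e⁻), Sn4+ (Z=50, 46 e⁻), In3+ (Z=49, 46 e⁻), Cd2+ (Z=48, 46 e⁻), Ag+ (Z=47, 46 e⁻), Au+ (Z=79, 78 e⁻). Sb5+ < Sn4+ (both 46 e⁻, Z=51>50); Sn4+ < In3+ (isoelectronic, higher Z=50 is smaller); In3+ < Cd2+ (both 46 e⁻, Z=49>48); Cd2+ < Ag+ (isoelectronic, higher Z=48 is smaller); Ag+ < Au+ (same group, 1 shell fewer).

Sb5+ < Sn4+ < In3+ < Cd2+ < Ag+ < Au+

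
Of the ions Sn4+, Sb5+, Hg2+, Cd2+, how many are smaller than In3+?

2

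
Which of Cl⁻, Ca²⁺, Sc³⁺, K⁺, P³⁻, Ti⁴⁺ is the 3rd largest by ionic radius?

These species are isoelectronic with 18 electrons. The only difference is the number of protons: Ti⁴⁺ (Z=22), Sc³⁺ (Z=21), Ca²⁺ (Z=20), K⁺ (Z=19), Cl⁻ (Z=17), P³⁻ (Z=15). The strongest nuclear pull (Ti⁴⁺) gives the smallest ion.
That gives Ti⁴⁺ < Sc³⁺ < Ca²⁺ < K⁺ < Cl⁻ < P³⁻. From the largest end, number 3 is K⁺.

K⁺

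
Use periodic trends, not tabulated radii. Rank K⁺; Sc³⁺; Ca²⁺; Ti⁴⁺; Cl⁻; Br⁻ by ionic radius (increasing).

Ti⁴⁺: 18 e⁻, Z=22, Sc³⁺: 18 e⁻, Z=21, Ca²⁺: 18 e⁻, Z=20, K⁺: 18 e⁻, Z=19, Cl⁻: 18 e⁻, Z=17, Br⁻: 36 e⁻, Z=35. Ti⁴⁺ < Sc³⁺ (both 18 e⁻, Z=22>21); Sc³⁺ < Ca²⁺ (both 18 e⁻, Z=21>20); Ca²⁺ < K⁺ (both 18 e⁻, Z=20>19); K⁺ < Cl⁻ (isoelectronic, higher Z=19 is smaller); Cl⁻ < Br⁻ (same group, 1 shell fewer).

Ti⁴⁺ < Sc³⁺ < Ca²⁺ < K⁺ < Cl⁻ < Br⁻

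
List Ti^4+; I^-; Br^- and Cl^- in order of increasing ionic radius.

Ti^4+ (Z=22, 18 e⁻), Cl^- (Z=17, 18 e⁻), Br^- (Z=35, 36 e⁻), I^- (Z=53, 54 e⁻). Ti^4+ < Cl^- (both 18 e⁻, Z=22>17); Cl^- < Br^- (same group, 1 shell fewer); Br^- < I^- (same group, 1 shell fewer).

Ti^4+ < Cl^- < Br^- < I^-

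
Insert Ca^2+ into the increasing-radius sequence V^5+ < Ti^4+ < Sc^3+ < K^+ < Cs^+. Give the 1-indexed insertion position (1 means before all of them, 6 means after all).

First list Z and electron count for each: V^5+ (Z=23, 18 e⁻), Ti^4+ (Z=22, 18 e⁻), Sc^3+ (Z=21, 18 e⁻), Ca^2+ (Z=20, 18 e⁻), K^+ (Z=19, 18 e⁻), Cs^+ (Z=55, 54 e⁻). V^5+ < Ti^4+ (both 18 e⁻, Z=23>22); Ti^4+ < Sc^3+ (isoelectronic, higher Z=22 is smaller); Sc^3+ < Ca^2+ (isoelectronic, higher Z=21 is smaller); Ca^2+ < K^+ (both 18 e⁻, Z=20>19); K^+ < Cs^+ (same group, 2 shells fewer).
Merged order: V^5+ < Ti^4+ < Sc^3+ < Ca^2+ < K^+ < Cs^+ — Ca^2+ is number 4.

4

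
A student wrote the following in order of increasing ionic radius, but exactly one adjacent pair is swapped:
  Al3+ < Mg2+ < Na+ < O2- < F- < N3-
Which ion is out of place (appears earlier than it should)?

Check each adjacent pair. O2- and F- are reversed: they are isoelectronic (10 e⁻) and F has more protons than O (9 vs 8), making F- smaller. No other neighbouring pair contradicts the periodic trends, so O2- is the ion listed too early.

O2-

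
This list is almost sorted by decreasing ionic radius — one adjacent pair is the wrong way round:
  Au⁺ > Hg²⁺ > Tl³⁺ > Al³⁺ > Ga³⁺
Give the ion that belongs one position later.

Scanning neighbour by neighbour, only Al³⁺/Ga³⁺ violates a trend: Al³⁺ and Ga³⁺ are in one column with the same charge; the lighter period-3 ion has one fewer shell and is smaller. That makes Al³⁺ the one sitting a position early relative to where it belongs.

Al³⁺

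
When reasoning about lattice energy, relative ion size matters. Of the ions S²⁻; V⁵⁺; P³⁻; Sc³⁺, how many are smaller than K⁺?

2

Each ion has 18 electrons. The ranking follows nuclear charge in reverse — greater Z gives a smaller radius. V⁵⁺ (Z=23), Sc³⁺ (Z=21), K⁺ (Z=19), S²⁻ (Z=16), P³⁻ (Z=15).
Placing each against K⁺: smaller — V⁵⁺, Sc³⁺; larger — S²⁻, P³⁻. Count: 2.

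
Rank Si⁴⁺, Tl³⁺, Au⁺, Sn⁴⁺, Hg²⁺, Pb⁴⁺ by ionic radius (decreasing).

Work out protons and electrons: Si⁴⁺ has 10 e⁻ (Z=14), Sn⁴⁺ has 46 e⁻ (Z=50), Pb⁴⁺ has 78 e⁻ (Z=82), Tl³⁺ has 78 e⁻ (Z=81), Hg²⁺ has 78 e⁻ (Z=80), Au⁺ has 78 e⁻ (Z=79). Si⁴⁺ < Sn⁴⁺ (same group, period 3 vs 5); Sn⁴⁺ < Pb⁴⁺ (same group, period 5 vs 6); Pb⁴⁺ < Tl³⁺ (isoelectronic, higher Z=82 is smaller); Tl³⁺ < Hg²⁺ (isoelectronic, higher Z=81 is smaller); Hg²⁺ < Au⁺ (both 78 e⁻, Z=80>79).

Au⁺ > Hg²⁺ > Tl³⁺ > Pb⁴⁺ > Sn⁴⁺ > Si⁴⁺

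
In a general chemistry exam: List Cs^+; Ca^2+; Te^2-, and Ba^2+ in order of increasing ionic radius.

Ca^2+ < Ba^2+ < Cs^+ < Te^2-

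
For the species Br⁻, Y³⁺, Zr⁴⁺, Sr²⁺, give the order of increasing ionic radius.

Zr⁴⁺ < Y³⁺ < Sr²⁺ < Br⁻

These species are isoelectronic with 36 electrons. The only difference is the number of protons: Zr⁴⁺ (Z=40), Y³⁺ (Z=39), Sr²⁺ (Z=38), Br⁻ (Z=35). The strongest nuclear pull (Zr⁴⁺) gives the smallest ion.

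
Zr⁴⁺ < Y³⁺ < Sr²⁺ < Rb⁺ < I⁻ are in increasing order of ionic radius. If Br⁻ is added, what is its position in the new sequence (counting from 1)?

Tabulating Z and e⁻: Zr⁴⁺ (Z=40, 36 e⁻), Y³⁺ (Z=39, 36 e⁻), Sr²⁺ (Z=38, 36 e⁻), Rb⁺ (Z=37, 36 e⁻), Br⁻ (Z=35, 36 e⁻), I⁻ (Z=53, 54 e⁻). Zr⁴⁺ < Y³⁺ (both 36 e⁻, Z=40>39); Y³⁺ < Sr²⁺ (both 36 e⁻, Z=39>38); Sr²⁺ < Rb⁺ (both 36 e⁻, Z=38>37); Rb⁺ < Br⁻ (isoelectronic, higher Z=37 is smaller); Br⁻ < I⁻ (same group, 1 shell fewer).
Putting Br⁻ in gives Zr⁴⁺ < Y³⁺ < Sr²⁺ < Rb⁺ < Br⁻ < I⁻; it lands at slot 5.

5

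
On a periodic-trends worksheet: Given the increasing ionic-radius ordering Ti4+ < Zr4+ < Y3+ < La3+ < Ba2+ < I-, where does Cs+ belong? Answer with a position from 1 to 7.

6

Work out protons and electrons: Ti4+ (Z=22, 18 e⁻), Zr4+ (Z=40, 36 e⁻), Y3+ (Z=39, 36 e⁻), La3+ (Z=57, 54 e⁻), Ba2+ (Z=56, 54 e⁻), Cs+ (Z=55, 54 e⁻), I- (Z=53, 54 e⁻). Ti4+ < Zr4+ (same group, period 4 vs 5); Zr4+ < Y3+ (both 36 e⁻, Z=40>39); Y3+ < La3+ (same group, period 5 vs 6); La3+ < Ba2+ (both 54 e⁻, Z=57>56); Ba2+ < Cs+ (isoelectronic, higher Z=56 is smaller); Cs+ < I- (both 54 e⁻, Z=55>53).
Putting Cs+ in gives Ti4+ < Zr4+ < Y3+ < La3+ < Ba2+ < Cs+ < I-; it lands at slot 6.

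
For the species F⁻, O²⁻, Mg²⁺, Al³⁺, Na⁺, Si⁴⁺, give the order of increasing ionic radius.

Si⁴⁺ < Al³⁺ < Mg²⁺ < Na⁺ < F⁻ < O²⁻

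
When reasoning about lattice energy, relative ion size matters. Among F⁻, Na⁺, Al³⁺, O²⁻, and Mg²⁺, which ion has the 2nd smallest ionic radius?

Isoelectronic series (10 e⁻ each). Size is set by nuclear charge: more protons means a smaller ion. Al³⁺ (Z=13), Mg²⁺ (Z=12), Na⁺ (Z=11), F⁻ (Z=9), O²⁻ (Z=8).
Ordering: Al³⁺ < Mg²⁺ < Na⁺ < F⁻ < O²⁻. The 2nd smallest is Mg²⁺.

Mg²⁺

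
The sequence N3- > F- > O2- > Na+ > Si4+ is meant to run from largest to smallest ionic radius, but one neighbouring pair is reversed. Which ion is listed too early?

The pair F-, O2- is the wrong way round — they are isoelectronic (10 e⁻) and F has more protons than O (9 vs 8), making F- smaller. All other adjacent pairs agree with periodic trends, so F- is the misplaced ion.

F-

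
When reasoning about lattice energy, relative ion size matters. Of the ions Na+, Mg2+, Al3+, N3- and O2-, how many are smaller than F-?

3

All of these have 10 electrons (isoelectronic). With the same electron cloud, the ion with the most protons pulls it in tightest. Nuclear charges: Al3+ (Z=13), Mg2+ (Z=12), Na+ (Z=11), F- (Z=9), O2- (Z=8), N3- (Z=7). Highest Z is smallest.
Ordering all of them (including F-) by radius gives Al3+ < Mg2+ < Na+ < F- < O2- < N3-. Count: 3.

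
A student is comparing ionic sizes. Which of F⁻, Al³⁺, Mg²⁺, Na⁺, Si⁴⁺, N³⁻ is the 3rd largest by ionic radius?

Isoelectronic series (10 e⁻ each). Size is set by nuclear charge: more protons means a smaller ion. Si⁴⁺ (Z=14), Al³⁺ (Z=13), Mg²⁺ (Z=12), Na⁺ (Z=11), F⁻ (Z=9), N³⁻ (Z=7).
That gives Si⁴⁺ < Al³⁺ < Mg²⁺ < Na⁺ < F⁻ < N³⁻. From the largest end, number 3 is Na⁺.

Na⁺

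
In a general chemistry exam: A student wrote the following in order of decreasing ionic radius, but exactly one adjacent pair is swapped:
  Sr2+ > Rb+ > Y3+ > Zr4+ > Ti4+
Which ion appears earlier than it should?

Scanning neighbour by neighbour, only Sr2+/Rb+ violates a trend: Sr2+ and Rb+ share 36 electrons; the higher nuclear charge on Sr (Z=38) contracts it more, so Sr2+ < Rb+. That makes Sr2+ the one sitting a position early relative to where it belongs.

Sr2+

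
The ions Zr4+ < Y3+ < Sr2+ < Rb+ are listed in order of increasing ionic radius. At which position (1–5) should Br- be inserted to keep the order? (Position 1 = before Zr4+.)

Isoelectronic series (36 e⁻ each). Size is set by nuclear charge: more protons means a smaller ion. Zr4+ (Z=40), Y3+ (Z=39), Sr2+ (Z=38), Rb+ (Z=37), Br- (Z=35).
With Br- included the full order is Zr4+ < Y3+ < Sr2+ < Rb+ < Br-, so it takes position 5.

5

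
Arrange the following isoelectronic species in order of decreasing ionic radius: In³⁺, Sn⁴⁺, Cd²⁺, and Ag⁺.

Ag⁺ > Cd²⁺ > In³⁺ > Sn⁴⁺

Isoelectronic series (46 e⁻ each). Size is set by nuclear charge: more protons means a smaller ion. Sn⁴⁺ (Z=50), In³⁺ (Z=49), Cd²⁺ (Z=48), Ag⁺ (Z=47).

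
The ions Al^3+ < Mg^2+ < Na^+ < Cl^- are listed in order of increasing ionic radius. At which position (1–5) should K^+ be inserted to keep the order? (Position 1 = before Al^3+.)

Electron counts and nuclear charges: Al^3+ has 10 e⁻ (Z=13), Mg^2+ has 10 e⁻ (Z=12), Na^+ has 10 e⁻ (Z=11), K^+ has 18 e⁻ (Z=19), Cl^- has 18 e⁻ (Z=17). Al^3+ < Mg^2+ (isoelectronic, higher Z=13 is smaller); Mg^2+ < Na^+ (isoelectronic, higher Z=12 is smaller); Na^+ < K^+ (same group, period 3 vs 4); K^+ < Cl^- (both 18 e⁻, Z=19>17).
The complete sequence is Al^3+ < Mg^2+ < Na^+ < K^+ < Cl^-. K^+ sits at position 4.

4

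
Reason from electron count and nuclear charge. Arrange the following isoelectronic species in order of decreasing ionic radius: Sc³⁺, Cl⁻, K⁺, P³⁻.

Each ion has 18 electrons. The ranking follows nuclear charge in reverse — greater Z gives a smaller radius. Sc³⁺ (Z=21), K⁺ (Z=19), Cl⁻ (Z=17), P³⁻ (Z=15).

P³⁻ > Cl⁻ > K⁺ > Sc³⁺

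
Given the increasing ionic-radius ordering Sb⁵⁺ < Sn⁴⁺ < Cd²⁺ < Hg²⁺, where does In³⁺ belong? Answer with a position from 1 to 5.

3

First list Z and electron count for each: Sb⁵⁺ (Z=51, 46 e⁻), Sn⁴⁺ (Z=50, 46 e⁻), In³⁺ (Z=49, 46 e⁻), Cd²⁺ (Z=48, 46 e⁻), Hg²⁺ (Z=80, 78 e⁻). Sb⁵⁺ < Sn⁴⁺ (both 46 e⁻, Z=51>50); Sn⁴⁺ < In³⁺ (both 46 e⁻, Z=50>49); In³⁺ < Cd²⁺ (both 46 e⁻, Z=49>48); Cd²⁺ < Hg²⁺ (same group, 1 shell fewer).
With In³⁺ included the full order is Sb⁵⁺ < Sn⁴⁺ < In³⁺ < Cd²⁺ < Hg²⁺, so it takes position 3.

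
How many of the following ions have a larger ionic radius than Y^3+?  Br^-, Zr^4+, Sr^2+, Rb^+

3

These species are isoelectronic with 36 electrons. The only difference is the number of protons: Zr^4+ (Z=40), Y^3+ (Z=39), Sr^2+ (Z=38), Rb^+ (Z=37), Br^- (Z=35). The strongest nuclear pull (Zr^4+) gives the smallest ion.
Relative to Y^3+, the ions that are larger are Sr^2+, Rb^+, Br^-. Count: 3.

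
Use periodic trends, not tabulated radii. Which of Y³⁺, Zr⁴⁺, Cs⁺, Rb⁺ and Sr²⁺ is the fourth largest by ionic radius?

Y³⁺

Zr⁴⁺: 36 e⁻, Z=40, Y³⁺: 36 e⁻, Z=39, Sr²⁺: 36 e⁻, Z=38, Rb⁺: 36 e⁻, Z=37, Cs⁺: 54 e⁻, Z=55. Zr⁴⁺ < Y³⁺ (isoelectronic, higher Z=40 is smaller); Y³⁺ < Sr²⁺ (isoelectronic, higher Z=39 is smaller); Sr²⁺ < Rb⁺ (isoelectronic, higher Z=38 is smaller); Rb⁺ < Cs⁺ (same group, 1 shell fewer).
Ordering: Zr⁴⁺ < Y³⁺ < Sr²⁺ < Rb⁺ < Cs⁺. The fourth largest is Y³⁺.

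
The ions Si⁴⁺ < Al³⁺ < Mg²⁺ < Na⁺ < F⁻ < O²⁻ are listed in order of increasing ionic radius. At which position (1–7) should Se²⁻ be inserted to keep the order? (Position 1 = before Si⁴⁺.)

7

First list Z and electron count for each: Si⁴⁺ has 10 e⁻ (Z=14), Al³⁺ has 10 e⁻ (Z=13), Mg²⁺ has 10 e⁻ (Z=12), Na⁺ has 10 e⁻ (Z=11), F⁻ has 10 e⁻ (Z=9), O²⁻ has 10 e⁻ (Z=8), Se²⁻ has 36 e⁻ (Z=34). Si⁴⁺ < Al³⁺ (both 10 e⁻, Z=14>13); Al³⁺ < Mg²⁺ (isoelectronic, higher Z=13 is smaller); Mg²⁺ < Na⁺ (both 10 e⁻, Z=12>11); Na⁺ < F⁻ (both 10 e⁻, Z=11>9); F⁻ < O²⁻ (both 10 e⁻, Z=9>8); O²⁻ < Se²⁻ (same group, period 2 vs 4).
Merged order: Si⁴⁺ < Al³⁺ < Mg²⁺ < Na⁺ < F⁻ < O²⁻ < Se²⁻ — Se²⁻ is number 7.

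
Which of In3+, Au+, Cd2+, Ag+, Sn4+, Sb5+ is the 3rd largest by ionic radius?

Cd2+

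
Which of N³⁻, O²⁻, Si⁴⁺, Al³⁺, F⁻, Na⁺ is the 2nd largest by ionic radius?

All of these have 10 electrons (isoelectronic). With the same electron cloud, the ion with the most protons pulls it in tightest. Nuclear charges: Si⁴⁺ (Z=14), Al³⁺ (Z=13), Na⁺ (Z=11), F⁻ (Z=9), O²⁻ (Z=8), N³⁻ (Z=7). Highest Z is smallest.
That gives Si⁴⁺ < Al³⁺ < Na⁺ < F⁻ < O²⁻ < N³⁻. From the largest end, number 2 is O²⁻.

O²⁻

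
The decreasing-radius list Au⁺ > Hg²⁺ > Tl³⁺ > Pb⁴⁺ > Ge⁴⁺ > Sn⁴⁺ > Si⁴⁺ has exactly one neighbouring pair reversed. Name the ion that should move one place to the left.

Sn⁴⁺

The pair Ge⁴⁺, Sn⁴⁺ is the wrong way round — both in group 14 with the same charge; Ge⁴⁺ (period 4) has the smaller radius. All other adjacent pairs agree with periodic trends, so Sn⁴⁺ is the misplaced ion.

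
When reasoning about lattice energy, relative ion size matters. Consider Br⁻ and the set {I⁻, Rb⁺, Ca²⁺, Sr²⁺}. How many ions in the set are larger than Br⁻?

1

First list Z and electron count for each: Ca²⁺: 18 e⁻, Z=20, Sr²⁺: 36 e⁻, Z=38, Rb⁺: 36 e⁻, Z=37, Br⁻: 36 e⁻, Z=35, I⁻: 54 e⁻, Z=53. Ca²⁺ < Sr²⁺ (same group, period 4 vs 5); Sr²⁺ < Rb⁺ (isoelectronic, higher Z=38 is smaller); Rb⁺ < Br⁻ (isoelectronic, higher Z=37 is smaller); Br⁻ < I⁻ (same group, 1 shell fewer).
Relative to Br⁻, the ions that are larger are I⁻. Count: 1.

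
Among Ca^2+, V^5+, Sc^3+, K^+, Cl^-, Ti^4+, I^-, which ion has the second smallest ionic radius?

Electron counts and nuclear charges: V^5+: 18 e⁻, Z=23, Ti^4+: 18 e⁻, Z=22, Sc^3+: 18 e⁻, Z=21, Ca^2+: 18 e⁻, Z=20, K^+: 18 e⁻, Z=19, Cl^-: 18 e⁻, Z=17, I^-: 54 e⁻, Z=53. V^5+ < Ti^4+ (isoelectronic, higher Z=23 is smaller); Ti^4+ < Sc^3+ (both 18 e⁻, Z=22>21); Sc^3+ < Ca^2+ (isoelectronic, higher Z=21 is smaller); Ca^2+ < K^+ (both 18 e⁻, Z=20>19); K^+ < Cl^- (isoelectronic, higher Z=19 is smaller); Cl^- < I^- (same group, 2 shells fewer).
Ordering: V^5+ < Ti^4+ < Sc^3+ < Ca^2+ < K^+ < Cl^- < I^-. The second smallest is Ti^4+.

Ti^4+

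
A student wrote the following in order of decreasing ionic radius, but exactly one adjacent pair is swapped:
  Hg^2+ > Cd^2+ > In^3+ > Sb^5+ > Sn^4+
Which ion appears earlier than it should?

Sb^5+

Compare adjacent ions: they are isoelectronic (46 e⁻) and Sb has more protons than Sn (51 vs 50), making Sb^5+ smaller — yet in this decreasing list Sb^5+ sits before Sn^4+. Nothing else is reversed, so Sb^5+ should move one place to the right.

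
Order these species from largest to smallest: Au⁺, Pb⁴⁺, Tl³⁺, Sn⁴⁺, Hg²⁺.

Au⁺ > Hg²⁺ > Tl³⁺ > Pb⁴⁺ > Sn⁴⁺

Electron counts and nuclear charges: Sn⁴⁺: 46 e⁻, Z=50, Pb⁴⁺: 78 e⁻, Z=82, Tl³⁺: 78 e⁻, Z=81, Hg²⁺: 78 e⁻, Z=80, Au⁺: 78 e⁻, Z=79. Sn⁴⁺ < Pb⁴⁺ (same group, period 5 vs 6); Pb⁴⁺ < Tl³⁺ (isoelectronic, higher Z=82 is smaller); Tl³⁺ < Hg²⁺ (both 78 e⁻, Z=81>80); Hg²⁺ < Au⁺ (both 78 e⁻, Z=80>79).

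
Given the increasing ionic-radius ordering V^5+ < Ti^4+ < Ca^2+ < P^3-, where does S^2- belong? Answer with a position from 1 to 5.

4

These species are isoelectronic with 18 electrons. The only difference is the number of protons: V^5+ (Z=23), Ti^4+ (Z=22), Ca^2+ (Z=20), S^2- (Z=16), P^3- (Z=15). The strongest nuclear pull (V^5+) gives the smallest ion.
The complete sequence is V^5+ < Ti^4+ < Ca^2+ < S^2- < P^3-. S^2- sits at position 4.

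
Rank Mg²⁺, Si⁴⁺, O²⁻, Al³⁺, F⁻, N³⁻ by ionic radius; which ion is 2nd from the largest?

These species are isoelectronic with 10 electrons. The only difference is the number of protons: Si⁴⁺ (Z=14), Al³⁺ (Z=13), Mg²⁺ (Z=12), F⁻ (Z=9), O²⁻ (Z=8), N³⁻ (Z=7). The strongest nuclear pull (Si⁴⁺) gives the smallest ion.
Ordering: Si⁴⁺ < Al³⁺ < Mg²⁺ < F⁻ < O²⁻ < N³⁻. The 2nd largest is O²⁻.

O²⁻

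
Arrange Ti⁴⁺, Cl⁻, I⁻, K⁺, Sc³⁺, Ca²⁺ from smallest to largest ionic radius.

Ti⁴⁺ < Sc³⁺ < Ca²⁺ < K⁺ < Cl⁻ < I⁻

Tabulating Z and e⁻: Ti⁴⁺: 18 e⁻, Z=22, Sc³⁺: 18 e⁻, Z=21, Ca²⁺: 18 e⁻, Z=20, K⁺: 18 e⁻, Z=19, Cl⁻: 18 e⁻, Z=17, I⁻: 54 e⁻, Z=53. Ti⁴⁺ < Sc³⁺ (both 18 e⁻, Z=22>21); Sc³⁺ < Ca²⁺ (both 18 e⁻, Z=21>20); Ca²⁺ < K⁺ (both 18 e⁻, Z=20>19); K⁺ < Cl⁻ (both 18 e⁻, Z=19>17); Cl⁻ < I⁻ (same group, 2 shells fewer).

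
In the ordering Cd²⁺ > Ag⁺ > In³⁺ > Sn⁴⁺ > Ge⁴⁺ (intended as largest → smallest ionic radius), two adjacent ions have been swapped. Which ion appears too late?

Compare adjacent ions: they are isoelectronic (46 e⁻) and Cd has more protons than Ag (48 vs 47), making Cd²⁺ smaller — yet in this decreasing list Cd²⁺ sits before Ag⁺. Nothing else is reversed, so Ag⁺ should move one place to the left.

Ag⁺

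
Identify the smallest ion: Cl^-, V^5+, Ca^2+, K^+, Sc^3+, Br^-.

V^5+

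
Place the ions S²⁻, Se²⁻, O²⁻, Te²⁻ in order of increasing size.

O²⁻ < S²⁻ < Se²⁻ < Te²⁻

All are in the same group with charge -2. Radius grows down the group as n (the outermost shell) increases.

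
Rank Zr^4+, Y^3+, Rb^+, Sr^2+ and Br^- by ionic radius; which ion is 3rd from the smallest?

Sr^2+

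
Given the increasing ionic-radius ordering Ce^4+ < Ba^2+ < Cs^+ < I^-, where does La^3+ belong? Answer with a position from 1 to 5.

All of these have 54 electrons (isoelectronic). With the same electron cloud, the ion with the most protons pulls it in tightest. Nuclear charges: Ce^4+ (Z=58), La^3+ (Z=57), Ba^2+ (Z=56), Cs^+ (Z=55), I^- (Z=53). Highest Z is smallest.
Putting La^3+ in gives Ce^4+ < La^3+ < Ba^2+ < Cs^+ < I^-; it lands at slot 2.

2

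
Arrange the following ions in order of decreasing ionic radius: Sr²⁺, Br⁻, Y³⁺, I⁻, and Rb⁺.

I⁻ > Br⁻ > Rb⁺ > Sr²⁺ > Y³⁺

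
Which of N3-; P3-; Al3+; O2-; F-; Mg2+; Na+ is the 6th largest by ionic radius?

Mg2+

Tabulating Z and e⁻: Al3+ has 10 e⁻ (Z=13), Mg2+ has 10 e⁻ (Z=12), Na+ has 10 e⁻ (Z=11), F- has 10 e⁻ (Z=9), O2- has 10 e⁻ (Z=8), N3- has 10 e⁻ (Z=7), P3- has 18 e⁻ (Z=15). Al3+ < Mg2+ (both 10 e⁻, Z=13>12); Mg2+ < Na+ (isoelectronic, higher Z=12 is smaller); Na+ < F- (isoelectronic, higher Z=11 is smaller); F- < O2- (isoelectronic, higher Z=9 is smaller); O2- < N3- (isoelectronic, higher Z=8 is smaller); N3- < P3- (same group, period 2 vs 3).
That gives Al3+ < Mg2+ < Na+ < F- < O2- < N3- < P3-. From the largest end, number 6 is Mg2+.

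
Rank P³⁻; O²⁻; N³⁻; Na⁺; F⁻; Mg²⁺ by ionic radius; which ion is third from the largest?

O²⁻

First list Z and electron count for each: Mg²⁺ (Z=12, 10 e⁻), Na⁺ (Z=11, 10 e⁻), F⁻ (Z=9, 10 e⁻), O²⁻ (Z=8, 10 e⁻), N³⁻ (Z=7, 10 e⁻), P³⁻ (Z=15, 18 e⁻). Mg²⁺ < Na⁺ (both 10 e⁻, Z=12>11); Na⁺ < F⁻ (isoelectronic, higher Z=11 is smaller); F⁻ < O²⁻ (both 10 e⁻, Z=9>8); O²⁻ < N³⁻ (both 10 e⁻, Z=8>7); N³⁻ < P³⁻ (same group, 1 shell fewer).
So the order is Mg²⁺ < Na⁺ < F⁻ < O²⁻ < N³⁻ < P³⁻; the 3rd-largest ion is O²⁻.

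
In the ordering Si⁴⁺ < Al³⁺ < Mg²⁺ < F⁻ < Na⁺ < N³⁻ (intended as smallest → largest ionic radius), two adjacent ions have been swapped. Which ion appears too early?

Check each adjacent pair. F⁻ and Na⁺ are reversed: both have 10 electrons but Z(Na)=11 > Z(F)=9, so Na⁺ should be the smaller of the two. No other neighbouring pair contradicts the periodic trends, so F⁻ is the ion listed too early.

F⁻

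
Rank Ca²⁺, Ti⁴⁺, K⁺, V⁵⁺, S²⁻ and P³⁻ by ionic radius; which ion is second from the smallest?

These species are isoelectronic with 18 electrons. The only difference is the number of protons: V⁵⁺ (Z=23), Ti⁴⁺ (Z=22), Ca²⁺ (Z=20), K⁺ (Z=19), S²⁻ (Z=16), P³⁻ (Z=15). The strongest nuclear pull (V⁵⁺) gives the smallest ion.
That gives V⁵⁺ < Ti⁴⁺ < Ca²⁺ < K⁺ < S²⁻ < P³⁻. From the smallest end, number 2 is Ti⁴⁺.

Ti⁴⁺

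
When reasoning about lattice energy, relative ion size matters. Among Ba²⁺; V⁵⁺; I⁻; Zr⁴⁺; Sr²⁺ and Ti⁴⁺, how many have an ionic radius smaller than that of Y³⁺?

3

Electron counts and nuclear charges: V⁵⁺: 18 e⁻, Z=23, Ti⁴⁺: 18 e⁻, Z=22, Zr⁴⁺: 36 e⁻, Z=40, Y³⁺: 36 e⁻, Z=39, Sr²⁺: 36 e⁻, Z=38, Ba²⁺: 54 e⁻, Z=56, I⁻: 54 e⁻, Z=53. V⁵⁺ < Ti⁴⁺ (both 18 e⁻, Z=23>22); Ti⁴⁺ < Zr⁴⁺ (same group, 1 shell fewer); Zr⁴⁺ < Y³⁺ (isoelectronic, higher Z=40 is smaller); Y³⁺ < Sr²⁺ (both 36 e⁻, Z=39>38); Sr²⁺ < Ba²⁺ (same group, 1 shell fewer); Ba²⁺ < I⁻ (both 54 e⁻, Z=56>53).
Ordering all of them (including Y³⁺) by radius gives V⁵⁺ < Ti⁴⁺ < Zr⁴⁺ < Y³⁺ < Sr²⁺ < Ba²⁺ < I⁻. That's 3.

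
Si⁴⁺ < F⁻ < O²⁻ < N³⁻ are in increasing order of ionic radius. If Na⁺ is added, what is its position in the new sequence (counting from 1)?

2

Isoelectronic series (10 e⁻ each). Size is set by nuclear charge: more protons means a smaller ion. Si⁴⁺ (Z=14), Na⁺ (Z=11), F⁻ (Z=9), O²⁻ (Z=8), N³⁻ (Z=7).
Merged order: Si⁴⁺ < Na⁺ < F⁻ < O²⁻ < N³⁻ — Na⁺ is number 2.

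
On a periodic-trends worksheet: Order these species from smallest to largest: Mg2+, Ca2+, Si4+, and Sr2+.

Si4+ < Mg2+ < Ca2+ < Sr2+

Work out protons and electrons: Si4+: 10 e⁻, Z=14, Mg2+: 10 e⁻, Z=12, Ca2+: 18 e⁻, Z=20, Sr2+: 36 e⁻, Z=38. Si4+ < Mg2+ (isoelectronic, higher Z=14 is smaller); Mg2+ < Ca2+ (same group, 1 shell fewer); Ca2+ < Sr2+ (same group, period 4 vs 5).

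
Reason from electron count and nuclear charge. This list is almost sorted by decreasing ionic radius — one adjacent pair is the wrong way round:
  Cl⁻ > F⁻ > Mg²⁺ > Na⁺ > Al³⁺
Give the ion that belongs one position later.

Mg²⁺

Compare adjacent ions: they are isoelectronic (10 e⁻) and Mg has more protons than Na (12 vs 11), making Mg²⁺ smaller — yet in this decreasing list Mg²⁺ sits before Na⁺. Nothing else is reversed, so Mg²⁺ should move one place to the right.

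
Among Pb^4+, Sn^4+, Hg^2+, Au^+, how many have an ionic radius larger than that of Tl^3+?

2

Electron counts and nuclear charges: Sn^4+ has 46 e⁻ (Z=50), Pb^4+ has 78 e⁻ (Z=82), Tl^3+ has 78 e⁻ (Z=81), Hg^2+ has 78 e⁻ (Z=80), Au^+ has 78 e⁻ (Z=79). Sn^4+ < Pb^4+ (same group, 1 shell fewer); Pb^4+ < Tl^3+ (both 78 e⁻, Z=82>81); Tl^3+ < Hg^2+ (both 78 e⁻, Z=81>80); Hg^2+ < Au^+ (both 78 e⁻, Z=80>79).
Overall: Sn^4+ < Pb^4+ < Tl^3+ < Hg^2+ < Au^+. Tl^3+ has 2 below it and 2 above. Count: 2.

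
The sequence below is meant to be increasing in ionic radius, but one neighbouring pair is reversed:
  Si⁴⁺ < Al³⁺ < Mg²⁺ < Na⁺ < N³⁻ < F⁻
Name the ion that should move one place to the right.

Compare adjacent ions: both have 10 electrons but Z(F)=9 > Z(N)=7, so F⁻ should be the smaller of the two — yet in this increasing list N³⁻ sits before F⁻. Nothing else is reversed, so N³⁻ should move one place to the right.

N³⁻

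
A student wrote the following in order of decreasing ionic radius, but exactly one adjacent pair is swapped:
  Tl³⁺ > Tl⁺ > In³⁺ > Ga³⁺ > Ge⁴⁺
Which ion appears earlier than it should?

Tl³⁺

Compare adjacent ions: same element — the +3 ion must be smaller than the +1 ion — yet in this decreasing list Tl³⁺ sits before Tl⁺. Nothing else is reversed, so Tl³⁺ should move one place to the right.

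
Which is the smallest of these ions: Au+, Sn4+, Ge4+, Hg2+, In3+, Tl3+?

Ge4+

Electron counts and nuclear charges: Ge4+ (Z=32, 28 e⁻), Sn4+ (Z=50, 46 e⁻), In3+ (Z=49, 46 e⁻), Tl3+ (Z=81, 78 e⁻), Hg2+ (Z=80, 78 e⁻), Au+ (Z=79, 78 e⁻). Ge4+ < Sn4+ (same group, period 4 vs 5); Sn4+ < In3+ (isoelectronic, higher Z=50 is smaller); In3+ < Tl3+ (same group, period 5 vs 6); Tl3+ < Hg2+ (both 78 e⁻, Z=81>80); Hg2+ < Au+ (isoelectronic, higher Z=80 is smaller).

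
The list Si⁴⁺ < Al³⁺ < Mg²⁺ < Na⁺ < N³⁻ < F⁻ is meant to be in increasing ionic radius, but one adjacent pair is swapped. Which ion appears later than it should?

F⁻

Compare adjacent ions: both have 10 electrons but Z(F)=9 > Z(N)=7, so F⁻ should be the smaller of the two — yet in this increasing list N³⁻ sits before F⁻. Nothing else is reversed, so F⁻ should move one place to the left.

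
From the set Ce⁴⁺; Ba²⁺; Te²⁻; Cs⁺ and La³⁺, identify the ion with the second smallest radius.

La³⁺

These species are isoelectronic with 54 electrons. The only difference is the number of protons: Ce⁴⁺ (Z=58), La³⁺ (Z=57), Ba²⁺ (Z=56), Cs⁺ (Z=55), Te²⁻ (Z=52). The strongest nuclear pull (Ce⁴⁺) gives the smallest ion.
That gives Ce⁴⁺ < La³⁺ < Ba²⁺ < Cs⁺ < Te²⁻. From the smallest end, number 2 is La³⁺.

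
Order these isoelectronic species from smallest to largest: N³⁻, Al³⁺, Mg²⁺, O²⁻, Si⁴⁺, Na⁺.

All of these have 10 electrons (isoelectronic). With the same electron cloud, the ion with the most protons pulls it in tightest. Nuclear charges: Si⁴⁺ (Z=14), Al³⁺ (Z=13), Mg²⁺ (Z=12), Na⁺ (Z=11), O²⁻ (Z=8), N³⁻ (Z=7). Highest Z is smallest.

Si⁴⁺ < Al³⁺ < Mg²⁺ < Na⁺ < O²⁻ < N³⁻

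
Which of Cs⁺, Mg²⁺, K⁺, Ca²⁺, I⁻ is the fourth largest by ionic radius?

Mg²⁺: 10 e⁻, Z=12, Ca²⁺: 18 e⁻, Z=20, K⁺: 18 e⁻, Z=19, Cs⁺: 54 e⁻, Z=55, I⁻: 54 e⁻, Z=53. Mg²⁺ < Ca²⁺ (same group, period 3 vs 4); Ca²⁺ < K⁺ (isoelectronic, higher Z=20 is smaller); K⁺ < Cs⁺ (same group, 2 shells fewer); Cs⁺ < I⁻ (isoelectronic, higher Z=55 is smaller).
That gives Mg²⁺ < Ca²⁺ < K⁺ < Cs⁺ < I⁻. From the largest end, number 4 is Ca²⁺.

Ca²⁺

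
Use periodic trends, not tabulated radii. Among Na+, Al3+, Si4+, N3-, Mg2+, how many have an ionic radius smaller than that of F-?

4

Isoelectronic series (10 e⁻ each). Size is set by nuclear charge: more protons means a smaller ion. Si4+ (Z=14), Al3+ (Z=13), Mg2+ (Z=12), Na+ (Z=11), F- (Z=9), N3- (Z=7).
Relative to F-, the ions that are smaller are Si4+, Al3+, Mg2+, Na+. Count: 4.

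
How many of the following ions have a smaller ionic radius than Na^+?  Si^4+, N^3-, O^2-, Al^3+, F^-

Each ion has 10 electrons. The ranking follows nuclear charge in reverse — greater Z gives a smaller radius. Si^4+ (Z=14), Al^3+ (Z=13), Na^+ (Z=11), F^- (Z=9), O^2- (Z=8), N^3- (Z=7).
Overall: Si^4+ < Al^3+ < Na^+ < F^- < O^2- < N^3-. Na^+ has 2 below it and 3 above. So 2 are smaller.

2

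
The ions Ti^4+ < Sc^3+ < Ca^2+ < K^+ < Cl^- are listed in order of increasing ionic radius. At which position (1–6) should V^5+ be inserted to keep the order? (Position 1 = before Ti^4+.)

Each ion has 18 electrons. The ranking follows nuclear charge in reverse — greater Z gives a smaller radius. V^5+ (Z=23), Ti^4+ (Z=22), Sc^3+ (Z=21), Ca^2+ (Z=20), K^+ (Z=19), Cl^- (Z=17).
Putting V^5+ in gives V^5+ < Ti^4+ < Sc^3+ < Ca^2+ < K^+ < Cl^-; it lands at slot 1.

1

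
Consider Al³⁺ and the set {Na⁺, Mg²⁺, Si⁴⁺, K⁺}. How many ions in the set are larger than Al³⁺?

3

Electron counts and nuclear charges: Si⁴⁺: 10 e⁻, Z=14, Al³⁺: 10 e⁻, Z=13, Mg²⁺: 10 e⁻, Z=12, Na⁺: 10 e⁻, Z=11, K⁺: 18 e⁻, Z=19. Si⁴⁺ < Al³⁺ (isoelectronic, higher Z=14 is smaller); Al³⁺ < Mg²⁺ (isoelectronic, higher Z=13 is smaller); Mg²⁺ < Na⁺ (isoelectronic, higher Z=12 is smaller); Na⁺ < K⁺ (same group, period 3 vs 4).
Placing each against Al³⁺: smaller — Si⁴⁺; larger — Mg²⁺, Na⁺, K⁺. Count: 3.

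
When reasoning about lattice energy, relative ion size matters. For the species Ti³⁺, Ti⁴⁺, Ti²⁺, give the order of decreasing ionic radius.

Same element, different charge: the more highly charged cation has fewer electrons and a greater effective nuclear charge per electron, making Ti⁴⁺ the smallest.

Ti²⁺ > Ti³⁺ > Ti⁴⁺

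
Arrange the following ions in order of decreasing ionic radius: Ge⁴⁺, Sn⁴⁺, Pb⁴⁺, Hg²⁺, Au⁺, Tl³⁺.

Ge⁴⁺ has 28 e⁻ (Z=32), Sn⁴⁺ has 46 e⁻ (Z=50), Pb⁴⁺ has 78 e⁻ (Z=82), Tl³⁺ has 78 e⁻ (Z=81), Hg²⁺ has 78 e⁻ (Z=80), Au⁺ has 78 e⁻ (Z=79). Ge⁴⁺ < Sn⁴⁺ (same group, period 4 vs 5); Sn⁴⁺ < Pb⁴⁺ (same group, period 5 vs 6); Pb⁴⁺ < Tl³⁺ (both 78 e⁻, Z=82>81); Tl³⁺ < Hg²⁺ (both 78 e⁻, Z=81>80); Hg²⁺ < Au⁺ (both 78 e⁻, Z=80>79).

Au⁺ > Hg²⁺ > Tl³⁺ > Pb⁴⁺ > Sn⁴⁺ > Ge⁴⁺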